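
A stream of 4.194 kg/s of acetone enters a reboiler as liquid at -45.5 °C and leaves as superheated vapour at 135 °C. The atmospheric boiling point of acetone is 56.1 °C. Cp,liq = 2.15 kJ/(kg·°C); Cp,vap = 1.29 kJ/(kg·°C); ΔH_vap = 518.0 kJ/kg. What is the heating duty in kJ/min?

liquid -45.5→56.1 °C: 218.44 kJ/kg
vaporisation at 56.1 °C: 518 kJ/kg
vapour 56.1→135 °C: 101.78 kJ/kg
Δh = 218.44 + 518 + 101.78 = 838.22 kJ/kg
Q = ṁ·Δh = 4.194 kg/s × 838.22 kJ/kg = 3515.5 kJ/s
|Q| = 3515.5 kW = 210930 kJ/min

Q = 211000 kJ/min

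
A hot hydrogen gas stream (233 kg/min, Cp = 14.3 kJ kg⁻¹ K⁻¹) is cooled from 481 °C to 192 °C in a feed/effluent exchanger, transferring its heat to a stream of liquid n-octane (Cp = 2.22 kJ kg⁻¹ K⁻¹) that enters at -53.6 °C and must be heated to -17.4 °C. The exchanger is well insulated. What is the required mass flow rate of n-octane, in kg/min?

Heat released by hot stream: Q = 233 × 14.3 × (481 − 192) = 962920 kJ/min
Energy balance on cold side (adiabatic exchanger): Q = ṁ_c·Cp_c·(T_c,out − T_c,in)
ṁ_c = 962920 / [2.22 × (-17.4 − -53.6)] = 11982 kg/min

ṁ_c = 12000 kg/min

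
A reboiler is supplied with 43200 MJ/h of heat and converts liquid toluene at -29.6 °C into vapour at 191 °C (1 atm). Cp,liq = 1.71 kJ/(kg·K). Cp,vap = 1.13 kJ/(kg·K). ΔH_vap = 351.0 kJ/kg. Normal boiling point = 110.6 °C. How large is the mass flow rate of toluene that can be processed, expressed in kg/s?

Δh = 1.71×(110.6−-29.6) + 351.0 + 1.13×(191−110.6) = 681.59 kJ/kg
Q = 43200 MJ/h = 12000 kJ/s = 12000 kJ/s
ṁ = Q/Δh = 12000 / 681.59 = 17.606 kg/s

ṁ = 17.6 kg/s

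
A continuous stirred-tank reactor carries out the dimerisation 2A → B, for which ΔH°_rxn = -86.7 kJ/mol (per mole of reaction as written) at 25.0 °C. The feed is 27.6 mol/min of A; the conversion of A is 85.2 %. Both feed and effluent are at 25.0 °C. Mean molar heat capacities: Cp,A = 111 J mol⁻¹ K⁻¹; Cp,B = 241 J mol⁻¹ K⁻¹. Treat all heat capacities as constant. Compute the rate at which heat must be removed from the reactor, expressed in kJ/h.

Q_out = 61200 kJ/h

Extent of reaction ξ = 0.852 × 27.6 / 2 = 11.758 mol/min
Reaction term: ξ·ΔH°_rxn = 11.758 × -86.7 = -1019.4 kJ/min
Q = ΔH = -1019.4 kJ/min = -16.99 kW
Heat removed = 61163 kJ/h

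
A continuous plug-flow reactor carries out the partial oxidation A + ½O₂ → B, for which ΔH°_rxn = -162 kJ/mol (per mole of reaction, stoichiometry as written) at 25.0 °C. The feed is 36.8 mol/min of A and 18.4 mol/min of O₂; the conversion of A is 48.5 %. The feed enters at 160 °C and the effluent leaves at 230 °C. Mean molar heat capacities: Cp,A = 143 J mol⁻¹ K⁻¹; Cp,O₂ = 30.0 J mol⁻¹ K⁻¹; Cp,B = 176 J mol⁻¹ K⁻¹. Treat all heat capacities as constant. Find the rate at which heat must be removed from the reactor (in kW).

Extent of reaction ξ = 0.485 × 36.8 = 17.848 mol/min
Reaction term: ξ·ΔH°_rxn = 17.848 × -162 = -2891.4 kJ/min
Sensible, feed 160→25 °C: -784.94 kJ/min
Outlet flows (mol/min): A 18.952, O₂ 9.476, B 17.848
Sensible, products 25→230 °C: 1257.8 kJ/min
Q = ΔH = -2418.5 kJ/min = -40.308 kW
Heat removed = 40.308 kW

Q_out = 40.3 kW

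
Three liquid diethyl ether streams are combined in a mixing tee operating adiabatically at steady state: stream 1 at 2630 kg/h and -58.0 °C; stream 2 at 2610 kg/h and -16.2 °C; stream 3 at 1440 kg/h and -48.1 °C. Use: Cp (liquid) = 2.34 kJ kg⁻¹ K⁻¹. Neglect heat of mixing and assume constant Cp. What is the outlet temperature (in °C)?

T_out = -39.5 °C

No heat crosses the boundary, so H_out = H_in.
Σ ṁᵢCp,ᵢTᵢ = 2630×2.34×-58.0 + 2610×2.34×-16.2 + 1440×2.34×-48.1 = -617960
Σ ṁᵢCp,ᵢ = 2630×2.34 + 2610×2.34 + 1440×2.34 = 15631
T_out = -617960 / 15631 = -39.534 °C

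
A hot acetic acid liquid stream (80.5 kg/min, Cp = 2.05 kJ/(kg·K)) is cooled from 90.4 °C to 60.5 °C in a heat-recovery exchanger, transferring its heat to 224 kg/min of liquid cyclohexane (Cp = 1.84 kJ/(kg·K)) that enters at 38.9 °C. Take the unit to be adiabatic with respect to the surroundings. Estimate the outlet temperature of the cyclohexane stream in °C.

T_c,out = 50.9 °C

Heat released by hot stream: Q = 80.5 × 2.05 × (90.4 − 60.5) = 4934.2 kJ/min
Energy balance on cold side (adiabatic exchanger): Q = ṁ_c·Cp_c·(T_c,out − T_c,in)
T_c,out = 38.9 + 4934.2/(224 × 1.84) = 50.872 °C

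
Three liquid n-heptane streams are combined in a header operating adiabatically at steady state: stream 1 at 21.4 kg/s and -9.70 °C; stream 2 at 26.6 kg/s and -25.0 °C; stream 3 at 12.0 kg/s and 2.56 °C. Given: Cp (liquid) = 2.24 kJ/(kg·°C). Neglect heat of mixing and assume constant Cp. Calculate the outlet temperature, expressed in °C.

T_out = -14.0 °C

No heat crosses the boundary, so H_out = H_in.
Σ ṁᵢCp,ᵢTᵢ = 21.4×2.24×-9.70 + 26.6×2.24×-25.0 + 12.0×2.24×2.56 = -1885.8
Σ ṁᵢCp,ᵢ = 21.4×2.24 + 26.6×2.24 + 12.0×2.24 = 134.4
T_out = -1885.8 / 134.4 = -14.031 °C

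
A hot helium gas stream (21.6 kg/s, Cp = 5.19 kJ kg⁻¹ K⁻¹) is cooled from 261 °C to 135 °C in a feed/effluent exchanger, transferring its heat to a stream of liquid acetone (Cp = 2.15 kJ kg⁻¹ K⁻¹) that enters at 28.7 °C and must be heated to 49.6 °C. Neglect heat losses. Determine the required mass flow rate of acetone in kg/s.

Heat released by hot stream: Q = 21.6 × 5.19 × (261 − 135) = 14125 kJ/s
Energy balance on cold side (adiabatic exchanger): Q = ṁ_c·Cp_c·(T_c,out − T_c,in)
ṁ_c = 14125 / [2.15 × (49.6 − 28.7)] = 314.35 kg/s

ṁ_c = 314 kg/s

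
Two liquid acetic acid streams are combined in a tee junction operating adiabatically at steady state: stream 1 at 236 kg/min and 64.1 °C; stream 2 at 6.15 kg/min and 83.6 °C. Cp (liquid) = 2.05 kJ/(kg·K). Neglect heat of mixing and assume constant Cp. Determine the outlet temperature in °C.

T_out = 64.6 °C

Adiabatic, steady state ⇒ Σ ṁᵢCp,ᵢ(T_out − Tᵢ) = 0
T_out = Σ ṁᵢCp,ᵢTᵢ / Σ ṁᵢCp,ᵢ
      = 32066 / 496.41 = 64.595 °C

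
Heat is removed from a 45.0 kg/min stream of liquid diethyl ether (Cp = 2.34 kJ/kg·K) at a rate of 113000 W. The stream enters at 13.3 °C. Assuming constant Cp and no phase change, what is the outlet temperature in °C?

Q = 113000 W = 6780 kJ/min
ΔT = Q/(ṁ·Cp) = 6780/(45.0×2.34) = 64.387 K
T_out = 13.3 − 64.387 = -51.087 °C

T_out = -51.1 °C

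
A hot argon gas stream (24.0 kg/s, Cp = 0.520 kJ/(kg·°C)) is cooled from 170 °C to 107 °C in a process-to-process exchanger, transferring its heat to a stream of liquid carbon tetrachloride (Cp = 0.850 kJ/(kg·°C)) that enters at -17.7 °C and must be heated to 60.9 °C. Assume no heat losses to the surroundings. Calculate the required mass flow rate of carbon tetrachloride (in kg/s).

ṁ_c = 11.8 kg/s

Heat released by hot stream: Q = 24.0 × 0.520 × (170 − 107) = 786.24 kJ/s
Energy balance on cold side (adiabatic exchanger): Q = ṁ_c·Cp_c·(T_c,out − T_c,in)
ṁ_c = 786.24 / [0.850 × (60.9 − -17.7)] = 11.768 kg/s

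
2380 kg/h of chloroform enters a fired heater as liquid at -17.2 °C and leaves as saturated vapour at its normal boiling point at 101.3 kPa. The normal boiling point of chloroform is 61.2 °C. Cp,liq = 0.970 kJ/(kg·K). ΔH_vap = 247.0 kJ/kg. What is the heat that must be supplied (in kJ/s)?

liquid -17.2→61.2 °C: 76.048 kJ/kg
vaporisation at 61.2 °C: 247 kJ/kg
Δh = 76.048 + 247 = 323.05 kJ/kg
Q = ṁ·Δh = 2380 kg/h × 323.05 kJ/kg = 768850 kJ/h
|Q| = 213.57 kW

Q = 214 kJ/s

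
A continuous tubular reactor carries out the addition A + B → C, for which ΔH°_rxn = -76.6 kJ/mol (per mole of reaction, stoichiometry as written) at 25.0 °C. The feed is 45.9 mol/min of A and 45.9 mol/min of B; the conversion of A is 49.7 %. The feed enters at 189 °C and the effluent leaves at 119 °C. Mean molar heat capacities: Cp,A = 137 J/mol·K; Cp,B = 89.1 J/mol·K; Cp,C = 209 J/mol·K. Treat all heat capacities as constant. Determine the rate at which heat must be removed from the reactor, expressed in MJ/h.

Extent of reaction ξ = 0.497 × 45.9 = 22.812 mol/min
Reaction term: ξ·ΔH°_rxn = 22.812 × -76.6 = -1747.4 kJ/min
Sensible, feed 189→25 °C: -1702 kJ/min
Outlet flows (mol/min): A 23.088, B 23.088, C 22.812
Sensible, products 25→119 °C: 938.86 kJ/min
Q = ΔH = -2510.5 kJ/min = -41.842 kW
Heat removed = 150.63 MJ/h

Q_out = 151 MJ/h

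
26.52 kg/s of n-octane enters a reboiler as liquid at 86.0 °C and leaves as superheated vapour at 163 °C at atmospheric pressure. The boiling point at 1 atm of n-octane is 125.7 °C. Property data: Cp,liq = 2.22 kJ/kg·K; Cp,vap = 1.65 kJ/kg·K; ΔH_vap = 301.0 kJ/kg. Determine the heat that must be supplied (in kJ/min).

liquid 86.0→125.7 °C: 88.134 kJ/kg
vaporisation at 125.7 °C: 301 kJ/kg
vapour 125.7→163 °C: 61.545 kJ/kg
Δh = 88.134 + 301 + 61.545 = 450.68 kJ/kg
Q = ṁ·Δh = 26.52 kg/s × 450.68 kJ/kg = 11952 kJ/s
|Q| = 11952 kW = 717120 kJ/min

Q = 717000 kJ/min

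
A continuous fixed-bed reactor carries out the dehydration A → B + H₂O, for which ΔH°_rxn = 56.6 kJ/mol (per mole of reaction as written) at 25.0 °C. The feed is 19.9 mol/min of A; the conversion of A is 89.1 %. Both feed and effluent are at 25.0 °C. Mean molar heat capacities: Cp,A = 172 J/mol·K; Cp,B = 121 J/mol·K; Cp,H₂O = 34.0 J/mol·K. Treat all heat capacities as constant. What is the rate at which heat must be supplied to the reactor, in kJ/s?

Q_in = 16.7 kJ/s

Extent of reaction ξ = 0.891 × 19.9 = 17.731 mol/min
Reaction term: ξ·ΔH°_rxn = 17.731 × 56.6 = 1003.6 kJ/min
Q = ΔH = 1003.6 kJ/min = 16.726 kW
Heat supplied = 16.726 kJ/s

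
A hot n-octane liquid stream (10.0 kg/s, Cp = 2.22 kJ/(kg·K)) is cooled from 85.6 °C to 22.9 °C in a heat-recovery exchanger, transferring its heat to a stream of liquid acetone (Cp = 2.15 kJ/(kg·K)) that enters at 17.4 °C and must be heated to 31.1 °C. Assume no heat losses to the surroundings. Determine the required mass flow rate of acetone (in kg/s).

Heat released by hot stream: Q = 10.0 × 2.22 × (85.6 − 22.9) = 1391.9 kJ/s
Energy balance on cold side (adiabatic exchanger): Q = ṁ_c·Cp_c·(T_c,out − T_c,in)
ṁ_c = 1391.9 / [2.15 × (31.1 − 17.4)] = 47.256 kg/s

ṁ_c = 47.3 kg/s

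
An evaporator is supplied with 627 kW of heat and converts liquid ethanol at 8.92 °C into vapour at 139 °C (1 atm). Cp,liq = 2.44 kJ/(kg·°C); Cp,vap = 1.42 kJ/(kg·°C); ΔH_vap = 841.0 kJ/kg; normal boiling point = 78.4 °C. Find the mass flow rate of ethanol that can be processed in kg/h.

Δh = 2.44×(78.4−8.92) + 841.0 + 1.42×(139−78.4) = 1096.6 kJ/kg
Q = 627 kW = 627 kJ/s = 2.2572e+06 kJ/h
ṁ = Q/Δh = 2.2572e+06 / 1096.6 = 2058.4 kg/h

ṁ = 2060 kg/h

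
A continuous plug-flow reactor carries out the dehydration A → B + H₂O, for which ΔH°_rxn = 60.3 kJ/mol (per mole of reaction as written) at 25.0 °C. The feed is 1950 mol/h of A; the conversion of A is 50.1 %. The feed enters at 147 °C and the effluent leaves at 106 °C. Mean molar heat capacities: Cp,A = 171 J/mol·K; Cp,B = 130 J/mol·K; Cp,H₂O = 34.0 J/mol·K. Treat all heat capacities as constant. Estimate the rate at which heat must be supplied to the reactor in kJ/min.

Extent of reaction ξ = 0.501 × 1950 = 976.95 mol/h
Reaction term: ξ·ΔH°_rxn = 976.95 × 60.3 = 58910 kJ/h
Sensible, feed 147→25 °C: -40681 kJ/h
Outlet flows (mol/h): A 973.05, B 976.95, H₂O 976.95
Sensible, products 25→106 °C: 26456 kJ/h
Q = ΔH = 44685 kJ/h = 12.412 kW
Heat supplied = 744.75 kJ/min

Q_in = 745 kJ/min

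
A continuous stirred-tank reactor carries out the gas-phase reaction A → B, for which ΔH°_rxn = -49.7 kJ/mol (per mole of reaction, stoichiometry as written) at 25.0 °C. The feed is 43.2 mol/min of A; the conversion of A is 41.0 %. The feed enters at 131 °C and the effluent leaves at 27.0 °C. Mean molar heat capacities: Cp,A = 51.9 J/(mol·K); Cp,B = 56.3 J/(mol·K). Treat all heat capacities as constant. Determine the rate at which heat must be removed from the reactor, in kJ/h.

Extent of reaction ξ = 0.410 × 43.2 = 17.712 mol/min
Reaction term: ξ·ΔH°_rxn = 17.712 × -49.7 = -880.29 kJ/min
Sensible, feed 131→25 °C: -237.66 kJ/min
Outlet flows (mol/min): A 25.488, B 17.712
Sensible, products 25→27.0 °C: 4.64 kJ/min
Q = ΔH = -1113.3 kJ/min = -18.555 kW
Heat removed = 66798 kJ/h

Q_out = 66800 kJ/h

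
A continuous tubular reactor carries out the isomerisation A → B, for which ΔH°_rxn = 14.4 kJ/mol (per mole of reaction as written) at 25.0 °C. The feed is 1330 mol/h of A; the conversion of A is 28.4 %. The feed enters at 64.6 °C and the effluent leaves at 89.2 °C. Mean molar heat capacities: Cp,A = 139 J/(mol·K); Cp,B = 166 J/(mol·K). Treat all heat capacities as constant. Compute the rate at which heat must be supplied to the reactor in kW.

Q_in = 2.96 kW

Extent of reaction ξ = 0.284 × 1330 = 377.72 mol/h
Reaction term: ξ·ΔH°_rxn = 377.72 × 14.4 = 5439.2 kJ/h
Sensible, feed 64.6→25 °C: -7320.9 kJ/h
Outlet flows (mol/h): A 952.28, B 377.72
Sensible, products 25→89.2 °C: 12523 kJ/h
Q = ΔH = 10642 kJ/h = 2.956 kW
Heat supplied = 2.956 kW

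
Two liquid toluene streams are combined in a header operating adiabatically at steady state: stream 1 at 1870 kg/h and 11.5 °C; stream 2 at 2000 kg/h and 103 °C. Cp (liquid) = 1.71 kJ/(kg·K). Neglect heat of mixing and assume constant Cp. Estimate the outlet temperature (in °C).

T_out = 58.8 °C

No heat crosses the boundary, so H_out = H_in.
Σ ṁᵢCp,ᵢTᵢ = 1870×1.71×11.5 + 2000×1.71×103 = 389030
Σ ṁᵢCp,ᵢ = 1870×1.71 + 2000×1.71 = 6617.7
T_out = 389030 / 6617.7 = 58.787 °C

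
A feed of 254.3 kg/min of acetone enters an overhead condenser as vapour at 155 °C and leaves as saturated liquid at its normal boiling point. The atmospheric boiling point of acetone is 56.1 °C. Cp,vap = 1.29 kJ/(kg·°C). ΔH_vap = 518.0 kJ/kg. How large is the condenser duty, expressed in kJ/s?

vapour 155→56.1 °C: -127.58 kJ/kg
condensation at 56.1 °C: -518 kJ/kg
Δh = -127.58 + -518 = -645.58 kJ/kg
Q = ṁ·Δh = 254.3 kg/min × -645.58 kJ/kg = -164170 kJ/min
|Q| = 2736.2 kW

Q_c = 2740 kJ/s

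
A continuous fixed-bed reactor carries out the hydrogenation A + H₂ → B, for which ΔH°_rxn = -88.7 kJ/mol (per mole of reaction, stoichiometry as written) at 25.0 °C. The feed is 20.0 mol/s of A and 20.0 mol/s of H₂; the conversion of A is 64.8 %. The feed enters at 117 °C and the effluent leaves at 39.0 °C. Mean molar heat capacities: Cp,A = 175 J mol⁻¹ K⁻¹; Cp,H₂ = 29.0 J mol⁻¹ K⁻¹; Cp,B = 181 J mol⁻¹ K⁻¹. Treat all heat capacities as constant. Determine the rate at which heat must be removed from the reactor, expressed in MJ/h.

Extent of reaction ξ = 0.648 × 20.0 = 12.96 mol/s
Reaction term: ξ·ΔH°_rxn = 12.96 × -88.7 = -1149.6 kJ/s
Sensible, feed 117→25 °C: -375.36 kJ/s
Outlet flows (mol/s): A 7.04, H₂ 7.04, B 12.96
Sensible, products 25→39.0 °C: 52.947 kJ/s
Q = ΔH = -1472 kJ/s = -1472 kW
Heat removed = 5299.1 MJ/h

Q_out = 5300 MJ/h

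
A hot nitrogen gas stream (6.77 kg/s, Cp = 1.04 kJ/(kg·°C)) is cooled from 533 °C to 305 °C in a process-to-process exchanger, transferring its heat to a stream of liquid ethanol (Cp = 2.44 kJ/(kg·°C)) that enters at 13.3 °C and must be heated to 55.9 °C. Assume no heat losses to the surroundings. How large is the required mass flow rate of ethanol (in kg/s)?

Heat released by hot stream: Q = 6.77 × 1.04 × (533 − 305) = 1605.3 kJ/s
Energy balance on cold side (adiabatic exchanger): Q = ṁ_c·Cp_c·(T_c,out − T_c,in)
ṁ_c = 1605.3 / [2.44 × (55.9 − 13.3)] = 15.444 kg/s

ṁ_c = 15.4 kg/s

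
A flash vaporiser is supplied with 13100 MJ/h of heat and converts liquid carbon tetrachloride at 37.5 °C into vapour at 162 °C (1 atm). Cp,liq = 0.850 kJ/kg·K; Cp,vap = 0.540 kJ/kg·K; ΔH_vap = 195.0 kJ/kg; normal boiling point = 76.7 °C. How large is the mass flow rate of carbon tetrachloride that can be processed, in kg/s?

ṁ = 13.3 kg/s

Δh = 0.850×(76.7−37.5) + 195.0 + 0.540×(162−76.7) = 274.38 kJ/kg
Q = 13100 MJ/h = 3638.9 kJ/s = 3638.9 kJ/s
ṁ = Q/Δh = 3638.9 / 274.38 = 13.262 kg/s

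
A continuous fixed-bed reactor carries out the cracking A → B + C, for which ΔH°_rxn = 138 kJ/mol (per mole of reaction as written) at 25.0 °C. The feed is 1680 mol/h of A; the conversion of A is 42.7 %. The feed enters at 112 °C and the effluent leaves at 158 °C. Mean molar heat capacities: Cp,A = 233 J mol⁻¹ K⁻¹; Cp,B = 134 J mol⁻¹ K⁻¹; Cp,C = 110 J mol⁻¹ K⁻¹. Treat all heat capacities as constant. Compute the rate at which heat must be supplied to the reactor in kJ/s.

Q_in = 32.8 kJ/s

Extent of reaction ξ = 0.427 × 1680 = 717.36 mol/h
Reaction term: ξ·ΔH°_rxn = 717.36 × 138 = 98996 kJ/h
Sensible, feed 112→25 °C: -34055 kJ/h
Outlet flows (mol/h): A 962.64, B 717.36, C 717.36
Sensible, products 25→158 °C: 53111 kJ/h
Q = ΔH = 118050 kJ/h = 32.792 kW
Heat supplied = 32.792 kJ/s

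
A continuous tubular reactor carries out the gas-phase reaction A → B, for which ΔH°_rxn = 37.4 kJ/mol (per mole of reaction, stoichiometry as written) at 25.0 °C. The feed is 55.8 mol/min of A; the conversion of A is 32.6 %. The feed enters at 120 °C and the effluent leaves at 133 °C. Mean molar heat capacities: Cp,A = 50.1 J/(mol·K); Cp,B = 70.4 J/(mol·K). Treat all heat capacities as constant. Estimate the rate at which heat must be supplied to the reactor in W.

Extent of reaction ξ = 0.326 × 55.8 = 18.191 mol/min
Reaction term: ξ·ΔH°_rxn = 18.191 × 37.4 = 680.34 kJ/min
Sensible, feed 120→25 °C: -265.58 kJ/min
Outlet flows (mol/min): A 37.609, B 18.191
Sensible, products 25→133 °C: 341.8 kJ/min
Q = ΔH = 756.56 kJ/min = 12.609 kW
Heat supplied = 12609 W

Q_in = 12600 W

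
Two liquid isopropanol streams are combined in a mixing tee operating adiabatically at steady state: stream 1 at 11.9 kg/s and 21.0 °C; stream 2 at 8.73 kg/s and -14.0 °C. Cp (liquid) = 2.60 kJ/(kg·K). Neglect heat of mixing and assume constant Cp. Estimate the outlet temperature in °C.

T_out = 6.19 °C

Energy balance with Q = 0: Σ ṁᵢCp,ᵢ(T_out − Tᵢ) = 0
Σ ṁᵢCp,ᵢTᵢ = 11.9×2.60×21.0 + 8.73×2.60×-14.0 = 331.97
Σ ṁᵢCp,ᵢ = 11.9×2.60 + 8.73×2.60 = 53.638
T_out = 331.97 / 53.638 = 6.189 °C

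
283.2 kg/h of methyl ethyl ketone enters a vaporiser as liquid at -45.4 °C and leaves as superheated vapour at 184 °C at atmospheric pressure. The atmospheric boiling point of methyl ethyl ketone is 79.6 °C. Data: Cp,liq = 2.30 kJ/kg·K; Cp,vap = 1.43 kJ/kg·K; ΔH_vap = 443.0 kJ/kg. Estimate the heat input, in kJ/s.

Q = 69.2 kJ/s

liquid -45.4→79.6 °C: 287.5 kJ/kg
vaporisation at 79.6 °C: 443 kJ/kg
vapour 79.6→184 °C: 149.29 kJ/kg
Δh = 287.5 + 443 + 149.29 = 879.79 kJ/kg
Q = ṁ·Δh = 283.2 kg/h × 879.79 kJ/kg = 249160 kJ/h
|Q| = 69.21 kW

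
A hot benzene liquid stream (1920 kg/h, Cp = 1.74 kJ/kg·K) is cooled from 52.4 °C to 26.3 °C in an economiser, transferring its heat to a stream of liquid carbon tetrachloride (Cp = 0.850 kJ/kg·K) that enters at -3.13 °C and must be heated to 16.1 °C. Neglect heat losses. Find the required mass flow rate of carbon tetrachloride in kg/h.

ṁ_c = 5330 kg/h

Heat released by hot stream: Q = 1920 × 1.74 × (52.4 − 26.3) = 87195 kJ/h
Energy balance on cold side (adiabatic exchanger): Q = ṁ_c·Cp_c·(T_c,out − T_c,in)
ṁ_c = 87195 / [0.850 × (16.1 − -3.13)] = 5334.5 kg/h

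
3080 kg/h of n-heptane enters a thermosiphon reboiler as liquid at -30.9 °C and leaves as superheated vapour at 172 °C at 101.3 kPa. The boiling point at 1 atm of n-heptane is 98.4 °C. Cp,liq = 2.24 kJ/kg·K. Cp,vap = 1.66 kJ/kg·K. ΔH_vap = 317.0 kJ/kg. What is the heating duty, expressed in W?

liquid -30.9→98.4 °C: 289.63 kJ/kg
vaporisation at 98.4 °C: 317 kJ/kg
vapour 98.4→172 °C: 122.18 kJ/kg
Δh = 289.63 + 317 + 122.18 = 728.81 kJ/kg
Q = ṁ·Δh = 3080 kg/h × 728.81 kJ/kg = 2.2447e+06 kJ/h
|Q| = 623.54 kW = 623540 W

Q = 624000 W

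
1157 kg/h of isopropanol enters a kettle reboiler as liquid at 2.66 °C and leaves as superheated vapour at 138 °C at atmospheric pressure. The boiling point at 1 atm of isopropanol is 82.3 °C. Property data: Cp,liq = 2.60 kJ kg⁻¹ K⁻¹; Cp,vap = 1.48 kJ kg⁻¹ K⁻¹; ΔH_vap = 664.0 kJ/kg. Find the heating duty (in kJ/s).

Q = 306 kJ/s

liquid 2.66→82.3 °C: 207.06 kJ/kg
vaporisation at 82.3 °C: 664 kJ/kg
vapour 82.3→138 °C: 82.436 kJ/kg
Δh = 207.06 + 664 + 82.436 = 953.5 kJ/kg
Q = ṁ·Δh = 1157 kg/h × 953.5 kJ/kg = 1.1032e+06 kJ/h
|Q| = 306.44 kW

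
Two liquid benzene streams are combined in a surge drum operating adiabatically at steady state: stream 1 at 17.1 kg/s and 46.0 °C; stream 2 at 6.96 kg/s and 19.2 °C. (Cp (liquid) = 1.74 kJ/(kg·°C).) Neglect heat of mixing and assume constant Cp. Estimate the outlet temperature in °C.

T_out = 38.2 °C

No heat crosses the boundary, so H_out = H_in.
Σ ṁᵢCp,ᵢTᵢ = 17.1×1.74×46.0 + 6.96×1.74×19.2 = 1601.2
Σ ṁᵢCp,ᵢ = 17.1×1.74 + 6.96×1.74 = 41.864
T_out = 1601.2 / 41.864 = 38.247 °C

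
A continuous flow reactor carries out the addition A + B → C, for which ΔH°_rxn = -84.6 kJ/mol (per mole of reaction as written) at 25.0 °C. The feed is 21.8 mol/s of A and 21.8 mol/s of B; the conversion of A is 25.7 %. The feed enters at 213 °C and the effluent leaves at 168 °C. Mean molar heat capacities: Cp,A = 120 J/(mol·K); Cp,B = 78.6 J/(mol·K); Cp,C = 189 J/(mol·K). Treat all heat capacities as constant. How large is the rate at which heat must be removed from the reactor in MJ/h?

Q_out = 2440 MJ/h

Extent of reaction ξ = 0.257 × 21.8 = 5.6026 mol/s
Reaction term: ξ·ΔH°_rxn = 5.6026 × -84.6 = -473.98 kJ/s
Sensible, feed 213→25 °C: -813.94 kJ/s
Outlet flows (mol/s): A 16.197, B 16.197, C 5.6026
Sensible, products 25→168 °C: 611.42 kJ/s
Q = ΔH = -676.5 kJ/s = -676.5 kW
Heat removed = 2435.4 MJ/h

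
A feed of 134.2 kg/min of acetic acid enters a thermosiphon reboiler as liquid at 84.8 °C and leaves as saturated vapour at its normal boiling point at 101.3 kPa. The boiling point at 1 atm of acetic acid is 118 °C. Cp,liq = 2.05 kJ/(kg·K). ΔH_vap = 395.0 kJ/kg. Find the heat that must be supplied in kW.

liquid 84.8→118 °C: 68.06 kJ/kg
vaporisation at 118 °C: 395 kJ/kg
Δh = 68.06 + 395 = 463.06 kJ/kg
Q = ṁ·Δh = 134.2 kg/min × 463.06 kJ/kg = 62143 kJ/min
|Q| = 1035.7 kW

Q = 1040 kW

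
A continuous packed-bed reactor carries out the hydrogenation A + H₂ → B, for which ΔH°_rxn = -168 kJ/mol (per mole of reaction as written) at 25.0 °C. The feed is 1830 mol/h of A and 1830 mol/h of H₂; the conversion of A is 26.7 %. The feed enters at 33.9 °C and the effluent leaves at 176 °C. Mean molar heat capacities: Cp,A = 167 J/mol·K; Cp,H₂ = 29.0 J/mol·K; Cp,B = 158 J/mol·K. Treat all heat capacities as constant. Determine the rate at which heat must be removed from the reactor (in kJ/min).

Extent of reaction ξ = 0.267 × 1830 = 488.61 mol/h
Reaction term: ξ·ΔH°_rxn = 488.61 × -168 = -82086 kJ/h
Sensible, feed 33.9→25 °C: -3192.3 kJ/h
Outlet flows (mol/h): A 1341.4, H₂ 1341.4, B 488.61
Sensible, products 25→176 °C: 51357 kJ/h
Q = ΔH = -33922 kJ/h = -9.4227 kW
Heat removed = 565.36 kJ/min

Q_out = 565 kJ/min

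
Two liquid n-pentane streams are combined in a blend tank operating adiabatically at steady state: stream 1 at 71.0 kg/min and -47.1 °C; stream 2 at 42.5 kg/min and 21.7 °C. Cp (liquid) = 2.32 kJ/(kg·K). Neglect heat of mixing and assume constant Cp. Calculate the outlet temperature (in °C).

T_out = -21.3 °C

Adiabatic, steady state ⇒ Σ ṁᵢCp,ᵢ(T_out − Tᵢ) = 0
Σ ṁᵢCp,ᵢTᵢ = 71.0×2.32×-47.1 + 42.5×2.32×21.7 = -5618.7
Σ ṁᵢCp,ᵢ = 71.0×2.32 + 42.5×2.32 = 263.32
T_out = -5618.7 / 263.32 = -21.338 °C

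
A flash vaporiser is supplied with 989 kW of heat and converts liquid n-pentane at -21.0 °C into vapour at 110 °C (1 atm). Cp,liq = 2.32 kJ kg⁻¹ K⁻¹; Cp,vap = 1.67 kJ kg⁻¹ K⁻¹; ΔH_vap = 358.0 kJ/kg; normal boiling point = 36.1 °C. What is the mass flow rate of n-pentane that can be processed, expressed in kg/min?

ṁ = 96.7 kg/min

Δh = 2.32×(36.1−-21.0) + 358.0 + 1.67×(110−36.1) = 613.88 kJ/kg
Q = 989 kW = 989 kJ/s = 59340 kJ/min
ṁ = Q/Δh = 59340 / 613.88 = 96.663 kg/min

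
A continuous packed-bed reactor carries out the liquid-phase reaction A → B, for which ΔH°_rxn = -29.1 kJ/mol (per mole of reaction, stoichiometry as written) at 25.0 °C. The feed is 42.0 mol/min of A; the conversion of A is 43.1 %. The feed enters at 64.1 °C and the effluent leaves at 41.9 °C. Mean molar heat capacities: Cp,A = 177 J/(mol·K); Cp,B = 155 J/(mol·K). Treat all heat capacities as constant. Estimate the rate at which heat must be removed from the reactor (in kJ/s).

Q_out = 11.6 kJ/s

Extent of reaction ξ = 0.431 × 42.0 = 18.102 mol/min
Reaction term: ξ·ΔH°_rxn = 18.102 × -29.1 = -526.77 kJ/min
Sensible, feed 64.1→25 °C: -290.67 kJ/min
Outlet flows (mol/min): A 23.898, B 18.102
Sensible, products 25→41.9 °C: 118.9 kJ/min
Q = ΔH = -698.53 kJ/min = -11.642 kW
Heat removed = 11.642 kJ/s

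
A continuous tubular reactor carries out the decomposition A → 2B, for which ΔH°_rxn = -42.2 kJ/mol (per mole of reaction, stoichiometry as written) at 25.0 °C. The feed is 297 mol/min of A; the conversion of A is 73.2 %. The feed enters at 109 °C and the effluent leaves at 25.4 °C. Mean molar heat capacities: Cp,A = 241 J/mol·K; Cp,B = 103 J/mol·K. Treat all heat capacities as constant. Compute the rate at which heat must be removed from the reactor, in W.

Extent of reaction ξ = 0.732 × 297 = 217.4 mol/min
Reaction term: ξ·ΔH°_rxn = 217.4 × -42.2 = -9174.4 kJ/min
Sensible, feed 109→25 °C: -6012.5 kJ/min
Outlet flows (mol/min): A 79.596, B 434.81
Sensible, products 25→25.4 °C: 25.587 kJ/min
Q = ΔH = -15161 kJ/min = -252.69 kW
Heat removed = 252690 W

Q_out = 253000 W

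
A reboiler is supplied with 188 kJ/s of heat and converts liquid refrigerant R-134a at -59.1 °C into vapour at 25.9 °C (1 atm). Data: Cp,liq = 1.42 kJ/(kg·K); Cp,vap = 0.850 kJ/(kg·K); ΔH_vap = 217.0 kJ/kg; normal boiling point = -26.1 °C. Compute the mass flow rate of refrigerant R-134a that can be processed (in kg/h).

ṁ = 2200 kg/h

Δh = 1.42×(-26.1−-59.1) + 217.0 + 0.850×(25.9−-26.1) = 308.06 kJ/kg
Q = 188 kJ/s = 188 kJ/s = 676800 kJ/h
ṁ = Q/Δh = 676800 / 308.06 = 2197 kg/h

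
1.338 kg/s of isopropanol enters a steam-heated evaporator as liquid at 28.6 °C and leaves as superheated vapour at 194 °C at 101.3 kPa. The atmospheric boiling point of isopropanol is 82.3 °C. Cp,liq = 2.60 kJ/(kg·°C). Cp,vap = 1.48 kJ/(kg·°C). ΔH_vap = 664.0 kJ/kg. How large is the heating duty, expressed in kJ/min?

Q = 77800 kJ/min

liquid 28.6→82.3 °C: 139.62 kJ/kg
vaporisation at 82.3 °C: 664 kJ/kg
vapour 82.3→194 °C: 165.32 kJ/kg
Δh = 139.62 + 664 + 165.32 = 968.94 kJ/kg
Q = ṁ·Δh = 1.338 kg/s × 968.94 kJ/kg = 1296.4 kJ/s
|Q| = 1296.4 kW = 77786 kJ/min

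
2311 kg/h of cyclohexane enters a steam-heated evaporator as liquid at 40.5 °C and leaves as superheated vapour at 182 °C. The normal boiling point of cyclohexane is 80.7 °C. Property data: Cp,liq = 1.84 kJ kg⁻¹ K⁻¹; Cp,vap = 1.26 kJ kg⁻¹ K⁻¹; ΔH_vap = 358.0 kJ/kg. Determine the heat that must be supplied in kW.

Q = 359 kW

liquid 40.5→80.7 °C: 73.968 kJ/kg
vaporisation at 80.7 °C: 358 kJ/kg
vapour 80.7→182 °C: 127.64 kJ/kg
Δh = 73.968 + 358 + 127.64 = 559.61 kJ/kg
Q = ṁ·Δh = 2311 kg/h × 559.61 kJ/kg = 1.2932e+06 kJ/h
|Q| = 359.24 kW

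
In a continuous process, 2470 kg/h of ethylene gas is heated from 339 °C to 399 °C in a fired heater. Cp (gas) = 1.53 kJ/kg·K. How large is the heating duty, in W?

Q = ṁ·Cp·ΔT = 2470 × 1.53 × (399 − 339) = 226750 kJ/h
Converting: 226750 / 3600 s = 62.985 kW
Heating duty = 62985 W

Q = 63000 W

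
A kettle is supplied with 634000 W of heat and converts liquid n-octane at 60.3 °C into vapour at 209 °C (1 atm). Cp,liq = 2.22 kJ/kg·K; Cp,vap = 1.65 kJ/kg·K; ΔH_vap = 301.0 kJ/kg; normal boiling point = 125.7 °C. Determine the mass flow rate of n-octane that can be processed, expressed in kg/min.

ṁ = 65.2 kg/min

Δh = 2.22×(125.7−60.3) + 301.0 + 1.65×(209−125.7) = 583.63 kJ/kg
Q = 634000 W = 634 kJ/s = 38040 kJ/min
ṁ = Q/Δh = 38040 / 583.63 = 65.178 kg/min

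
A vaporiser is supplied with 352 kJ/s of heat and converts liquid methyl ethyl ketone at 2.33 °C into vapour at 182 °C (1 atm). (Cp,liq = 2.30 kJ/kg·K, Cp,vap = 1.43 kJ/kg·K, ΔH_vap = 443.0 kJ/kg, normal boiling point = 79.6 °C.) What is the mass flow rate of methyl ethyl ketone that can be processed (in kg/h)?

ṁ = 1650 kg/h

Δh = 2.30×(79.6−2.33) + 443.0 + 1.43×(182−79.6) = 767.15 kJ/kg
Q = 352 kJ/s = 352 kJ/s = 1.2672e+06 kJ/h
ṁ = Q/Δh = 1.2672e+06 / 767.15 = 1651.8 kg/h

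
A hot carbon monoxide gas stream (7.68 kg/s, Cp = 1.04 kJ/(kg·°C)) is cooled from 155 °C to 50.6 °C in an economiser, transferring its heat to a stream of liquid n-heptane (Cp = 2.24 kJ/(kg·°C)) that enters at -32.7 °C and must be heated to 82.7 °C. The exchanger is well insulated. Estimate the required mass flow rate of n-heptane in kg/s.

Heat released by hot stream: Q = 7.68 × 1.04 × (155 − 50.6) = 833.86 kJ/s
Energy balance on cold side (adiabatic exchanger): Q = ṁ_c·Cp_c·(T_c,out − T_c,in)
ṁ_c = 833.86 / [2.24 × (82.7 − -32.7)] = 3.2258 kg/s

ṁ_c = 3.23 kg/s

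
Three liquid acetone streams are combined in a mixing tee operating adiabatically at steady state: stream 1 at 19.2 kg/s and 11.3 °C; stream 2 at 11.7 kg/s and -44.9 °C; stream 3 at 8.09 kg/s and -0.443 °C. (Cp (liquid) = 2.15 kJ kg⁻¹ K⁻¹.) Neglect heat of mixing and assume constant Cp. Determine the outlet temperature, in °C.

Adiabatic, steady state ⇒ Σ ṁᵢCp,ᵢ(T_out − Tᵢ) = 0
T_out = Σ ṁᵢCp,ᵢTᵢ / Σ ṁᵢCp,ᵢ
      = -670.7 / 83.828 = -8.0009 °C

T_out = -8.00 °C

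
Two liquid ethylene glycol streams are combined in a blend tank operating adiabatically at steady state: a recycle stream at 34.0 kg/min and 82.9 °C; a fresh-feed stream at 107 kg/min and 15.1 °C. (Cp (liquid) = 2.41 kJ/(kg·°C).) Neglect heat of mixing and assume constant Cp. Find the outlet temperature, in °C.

T_out = 31.4 °C

Energy balance with Q = 0: Σ ṁᵢCp,ᵢ(T_out − Tᵢ) = 0
T_out = Σ ṁᵢCp,ᵢTᵢ / Σ ṁᵢCp,ᵢ
      = 10687 / 339.81 = 31.449 °C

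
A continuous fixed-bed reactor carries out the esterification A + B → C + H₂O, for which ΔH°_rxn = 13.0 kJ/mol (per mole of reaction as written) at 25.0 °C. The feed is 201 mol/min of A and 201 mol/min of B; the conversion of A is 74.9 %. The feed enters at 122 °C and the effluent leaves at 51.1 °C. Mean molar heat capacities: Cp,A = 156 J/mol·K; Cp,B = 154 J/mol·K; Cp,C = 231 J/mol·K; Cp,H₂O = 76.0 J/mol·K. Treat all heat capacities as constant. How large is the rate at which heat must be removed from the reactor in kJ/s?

Q_out = 41.2 kJ/s

Extent of reaction ξ = 0.749 × 201 = 150.55 mol/min
Reaction term: ξ·ΔH°_rxn = 150.55 × 13.0 = 1957.1 kJ/min
Sensible, feed 122→25 °C: -6044.1 kJ/min
Outlet flows (mol/min): A 50.451, B 50.451, C 150.55, H₂O 150.55
Sensible, products 25→51.1 °C: 1614.5 kJ/min
Q = ΔH = -2472.4 kJ/min = -41.207 kW
Heat removed = 41.207 kJ/s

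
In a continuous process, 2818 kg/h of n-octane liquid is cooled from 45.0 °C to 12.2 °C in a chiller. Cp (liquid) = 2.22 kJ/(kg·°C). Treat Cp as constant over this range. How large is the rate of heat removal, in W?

Q = ṁ·Cp·ΔT = 2818 × 2.22 × (12.2 − 45.0) = -205200 kJ/h
Converting: 205200 / 3600 s = 56.999 kW
Cooling duty = 56999 W

Q_c = 57000 W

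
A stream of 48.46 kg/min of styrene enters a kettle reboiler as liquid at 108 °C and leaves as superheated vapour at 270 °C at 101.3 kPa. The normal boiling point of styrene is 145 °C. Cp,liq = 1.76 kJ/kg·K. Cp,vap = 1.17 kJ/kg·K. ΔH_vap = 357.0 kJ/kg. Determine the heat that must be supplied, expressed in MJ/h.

liquid 108→145 °C: 65.12 kJ/kg
vaporisation at 145 °C: 357 kJ/kg
vapour 145→270 °C: 146.25 kJ/kg
Δh = 65.12 + 357 + 146.25 = 568.37 kJ/kg
Q = ṁ·Δh = 48.46 kg/min × 568.37 kJ/kg = 27543 kJ/min
|Q| = 459.05 kW = 1652.6 MJ/h

Q = 1650 MJ/h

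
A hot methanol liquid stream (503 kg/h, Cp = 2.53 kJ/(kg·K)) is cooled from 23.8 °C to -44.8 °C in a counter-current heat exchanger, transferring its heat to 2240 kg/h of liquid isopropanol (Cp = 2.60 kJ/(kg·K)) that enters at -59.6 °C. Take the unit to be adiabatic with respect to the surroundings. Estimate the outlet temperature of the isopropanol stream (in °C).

Heat released by hot stream: Q = 503 × 2.53 × (23.8 − -44.8) = 87300 kJ/h
Energy balance on cold side (adiabatic exchanger): Q = ṁ_c·Cp_c·(T_c,out − T_c,in)
T_c,out = -59.6 + 87300/(2240 × 2.60) = -44.61 °C

T_c,out = -44.6 °C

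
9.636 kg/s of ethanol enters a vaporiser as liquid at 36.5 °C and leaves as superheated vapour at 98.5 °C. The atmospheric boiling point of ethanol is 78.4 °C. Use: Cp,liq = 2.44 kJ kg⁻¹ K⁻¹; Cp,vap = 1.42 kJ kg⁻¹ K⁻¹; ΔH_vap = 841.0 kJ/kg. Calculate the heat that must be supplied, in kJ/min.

Q = 562000 kJ/min

liquid 36.5→78.4 °C: 102.24 kJ/kg
vaporisation at 78.4 °C: 841 kJ/kg
vapour 78.4→98.5 °C: 28.542 kJ/kg
Δh = 102.24 + 841 + 28.542 = 971.78 kJ/kg
Q = ṁ·Δh = 9.636 kg/s × 971.78 kJ/kg = 9364.1 kJ/s
|Q| = 9364.1 kW = 561840 kJ/min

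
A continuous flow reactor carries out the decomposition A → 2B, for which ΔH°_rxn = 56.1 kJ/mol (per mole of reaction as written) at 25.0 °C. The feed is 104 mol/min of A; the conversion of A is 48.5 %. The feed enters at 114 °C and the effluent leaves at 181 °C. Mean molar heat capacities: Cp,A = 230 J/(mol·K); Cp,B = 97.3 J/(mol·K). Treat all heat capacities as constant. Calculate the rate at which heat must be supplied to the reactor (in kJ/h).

Extent of reaction ξ = 0.485 × 104 = 50.44 mol/min
Reaction term: ξ·ΔH°_rxn = 50.44 × 56.1 = 2829.7 kJ/min
Sensible, feed 114→25 °C: -2128.9 kJ/min
Outlet flows (mol/min): A 53.56, B 100.88
Sensible, products 25→181 °C: 3453 kJ/min
Q = ΔH = 4153.8 kJ/min = 69.23 kW
Heat supplied = 249230 kJ/h

Q_in = 249000 kJ/h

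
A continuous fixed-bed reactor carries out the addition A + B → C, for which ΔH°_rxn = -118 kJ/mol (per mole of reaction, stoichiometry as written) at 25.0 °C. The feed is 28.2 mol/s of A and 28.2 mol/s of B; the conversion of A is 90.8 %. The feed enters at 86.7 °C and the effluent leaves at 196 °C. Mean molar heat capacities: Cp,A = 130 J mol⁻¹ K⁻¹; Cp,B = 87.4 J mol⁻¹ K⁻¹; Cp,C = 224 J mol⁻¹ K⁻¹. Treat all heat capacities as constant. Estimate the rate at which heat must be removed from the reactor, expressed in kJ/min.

Extent of reaction ξ = 0.908 × 28.2 = 25.606 mol/s
Reaction term: ξ·ΔH°_rxn = 25.606 × -118 = -3021.5 kJ/s
Sensible, feed 86.7→25 °C: -378.26 kJ/s
Outlet flows (mol/s): A 2.5944, B 2.5944, C 25.606
Sensible, products 25→196 °C: 1077.2 kJ/s
Q = ΔH = -2322.5 kJ/s = -2322.5 kW
Heat removed = 139350 kJ/min

Q_out = 139000 kJ/min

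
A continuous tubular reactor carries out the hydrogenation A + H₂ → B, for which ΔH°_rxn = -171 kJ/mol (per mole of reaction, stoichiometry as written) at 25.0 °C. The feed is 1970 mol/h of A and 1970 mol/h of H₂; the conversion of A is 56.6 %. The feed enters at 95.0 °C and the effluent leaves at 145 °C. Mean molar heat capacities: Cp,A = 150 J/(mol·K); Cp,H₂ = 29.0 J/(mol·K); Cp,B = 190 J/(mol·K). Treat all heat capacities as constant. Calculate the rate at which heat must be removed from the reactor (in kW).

Q_out = 47.7 kW

Extent of reaction ξ = 0.566 × 1970 = 1115 mol/h
Reaction term: ξ·ΔH°_rxn = 1115 × -171 = -190670 kJ/h
Sensible, feed 95.0→25 °C: -24684 kJ/h
Outlet flows (mol/h): A 854.98, H₂ 854.98, B 1115
Sensible, products 25→145 °C: 43787 kJ/h
Q = ΔH = -171570 kJ/h = -47.657 kW
Heat removed = 47.657 kW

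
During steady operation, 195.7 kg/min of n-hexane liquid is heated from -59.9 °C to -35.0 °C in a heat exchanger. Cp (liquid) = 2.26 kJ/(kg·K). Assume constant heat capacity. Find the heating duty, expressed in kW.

Q = 184 kW

Q = ṁ·Cp·ΔT = 195.7 × 2.26 × (-35.0 − -59.9) = 11013 kJ/min
Converting: 11013 / 60 s = 183.55 kW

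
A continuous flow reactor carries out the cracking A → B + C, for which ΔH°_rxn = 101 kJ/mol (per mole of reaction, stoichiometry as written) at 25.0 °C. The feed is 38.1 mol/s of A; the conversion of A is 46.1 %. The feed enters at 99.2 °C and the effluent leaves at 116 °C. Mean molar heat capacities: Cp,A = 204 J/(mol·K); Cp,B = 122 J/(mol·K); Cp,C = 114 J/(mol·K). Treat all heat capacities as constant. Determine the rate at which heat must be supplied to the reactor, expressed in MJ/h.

Q_in = 7040 MJ/h

Extent of reaction ξ = 0.461 × 38.1 = 17.564 mol/s
Reaction term: ξ·ΔH°_rxn = 17.564 × 101 = 1774 kJ/s
Sensible, feed 99.2→25 °C: -576.71 kJ/s
Outlet flows (mol/s): A 20.536, B 17.564, C 17.564
Sensible, products 25→116 °C: 758.44 kJ/s
Q = ΔH = 1955.7 kJ/s = 1955.7 kW
Heat supplied = 7040.5 MJ/h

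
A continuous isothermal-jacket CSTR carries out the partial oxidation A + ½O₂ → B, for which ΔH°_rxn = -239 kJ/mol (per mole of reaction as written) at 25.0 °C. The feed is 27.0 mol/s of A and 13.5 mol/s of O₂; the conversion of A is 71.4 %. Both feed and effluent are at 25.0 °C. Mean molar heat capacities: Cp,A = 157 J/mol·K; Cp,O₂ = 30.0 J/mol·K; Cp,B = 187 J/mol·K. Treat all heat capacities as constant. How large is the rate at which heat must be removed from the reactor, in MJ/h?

Q_out = 16600 MJ/h

Extent of reaction ξ = 0.714 × 27.0 = 19.278 mol/s
Reaction term: ξ·ΔH°_rxn = 19.278 × -239 = -4607.4 kJ/s
Q = ΔH = -4607.4 kJ/s = -4607.4 kW
Heat removed = 16587 MJ/h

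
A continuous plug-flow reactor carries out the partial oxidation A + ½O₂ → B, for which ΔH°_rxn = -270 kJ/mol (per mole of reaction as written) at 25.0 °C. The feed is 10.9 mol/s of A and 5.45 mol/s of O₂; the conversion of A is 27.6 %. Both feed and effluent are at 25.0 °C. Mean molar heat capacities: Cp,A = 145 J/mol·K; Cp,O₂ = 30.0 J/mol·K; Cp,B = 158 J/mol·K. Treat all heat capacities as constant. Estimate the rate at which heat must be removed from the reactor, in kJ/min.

Q_out = 48700 kJ/min

Extent of reaction ξ = 0.276 × 10.9 = 3.0084 mol/s
Reaction term: ξ·ΔH°_rxn = 3.0084 × -270 = -812.27 kJ/s
Q = ΔH = -812.27 kJ/s = -812.27 kW
Heat removed = 48736 kJ/min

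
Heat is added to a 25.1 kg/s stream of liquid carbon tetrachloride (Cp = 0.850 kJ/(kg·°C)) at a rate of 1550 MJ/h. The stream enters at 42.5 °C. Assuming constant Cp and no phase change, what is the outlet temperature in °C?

T_out = 62.7 °C

Q = 1550 MJ/h = 430.56 kJ/s
ΔT = Q/(ṁ·Cp) = 430.56/(25.1×0.850) = 20.181 K
T_out = 42.5 + 20.181 = 62.681 °C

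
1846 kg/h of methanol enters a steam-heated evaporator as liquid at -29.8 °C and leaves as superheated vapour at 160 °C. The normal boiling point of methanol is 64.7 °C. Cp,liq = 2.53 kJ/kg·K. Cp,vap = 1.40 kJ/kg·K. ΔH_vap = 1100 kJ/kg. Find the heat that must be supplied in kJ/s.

Q = 755 kJ/s

liquid -29.8→64.7 °C: 239.08 kJ/kg
vaporisation at 64.7 °C: 1100 kJ/kg
vapour 64.7→160 °C: 133.42 kJ/kg
Δh = 239.08 + 1100 + 133.42 = 1472.5 kJ/kg
Q = ṁ·Δh = 1846 kg/h × 1472.5 kJ/kg = 2.7182e+06 kJ/h
|Q| = 755.07 kW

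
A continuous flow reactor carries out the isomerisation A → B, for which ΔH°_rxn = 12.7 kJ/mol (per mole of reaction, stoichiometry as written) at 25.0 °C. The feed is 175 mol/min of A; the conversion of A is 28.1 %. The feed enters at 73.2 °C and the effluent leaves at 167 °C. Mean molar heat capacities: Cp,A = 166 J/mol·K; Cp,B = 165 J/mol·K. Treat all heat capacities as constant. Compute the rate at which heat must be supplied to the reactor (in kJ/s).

Extent of reaction ξ = 0.281 × 175 = 49.175 mol/min
Reaction term: ξ·ΔH°_rxn = 49.175 × 12.7 = 624.52 kJ/min
Sensible, feed 73.2→25 °C: -1400.2 kJ/min
Outlet flows (mol/min): A 125.82, B 49.175
Sensible, products 25→167 °C: 4118.1 kJ/min
Q = ΔH = 3342.4 kJ/min = 55.707 kW
Heat supplied = 55.707 kJ/s

Q_in = 55.7 kJ/s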